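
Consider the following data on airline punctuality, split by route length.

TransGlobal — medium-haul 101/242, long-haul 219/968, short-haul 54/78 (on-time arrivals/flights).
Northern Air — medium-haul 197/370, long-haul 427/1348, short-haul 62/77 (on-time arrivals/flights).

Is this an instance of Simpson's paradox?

Medium-haul: TransGlobal 101/242 = 41.7%, Northern Air 197/370 = 53.2% → Northern Air
Long-haul: TransGlobal 219/968 = 22.6%, Northern Air 427/1348 = 31.7% → Northern Air
Short-haul: TransGlobal 54/78 = 69.2%, Northern Air 62/77 = 80.5% → Northern Air
Overall: TransGlobal 374/1288 = 29.0%, Northern Air 686/1795 = 38.2% → Northern Air
Northern Air wins overall and in every route group — no reversal.

No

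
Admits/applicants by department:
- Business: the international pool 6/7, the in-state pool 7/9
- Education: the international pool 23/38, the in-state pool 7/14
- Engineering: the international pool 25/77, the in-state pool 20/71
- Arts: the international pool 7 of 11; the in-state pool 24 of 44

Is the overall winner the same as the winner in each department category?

Business: the international pool 6/7 = 85.7%, the in-state pool 7/9 = 77.8% → the international pool
Education: the international pool 23/38 = 60.5%, the in-state pool 7/14 = 50.0% → the international pool
Engineering: the international pool 25/77 = 32.5%, the in-state pool 20/71 = 28.2% → the international pool
Arts: the international pool 7/11 = 63.6%, the in-state pool 24/44 = 54.5% → the international pool
Overall: the international pool 61/133 = 45.9%, the in-state pool 58/138 = 42.0% → the international pool
The international pool wins overall and in every department group — no reversal.

Yes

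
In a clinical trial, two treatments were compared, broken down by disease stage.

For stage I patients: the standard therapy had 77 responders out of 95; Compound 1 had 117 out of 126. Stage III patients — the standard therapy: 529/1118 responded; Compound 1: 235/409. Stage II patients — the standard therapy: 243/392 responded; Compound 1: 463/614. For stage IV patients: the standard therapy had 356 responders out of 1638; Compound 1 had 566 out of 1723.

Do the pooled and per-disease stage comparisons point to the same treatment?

Yes

Stage I: the standard therapy 77/95 = 81.1%, Compound 1 117/126 = 92.9% → Compound 1
Stage III: the standard therapy 529/1118 = 47.3%, Compound 1 235/409 = 57.5% → Compound 1
Stage II: the standard therapy 243/392 = 62.0%, Compound 1 463/614 = 75.4% → Compound 1
Stage IV: the standard therapy 356/1638 = 21.7%, Compound 1 566/1723 = 32.8% → Compound 1
Overall: the standard therapy 1205/3243 = 37.2%, Compound 1 1381/2872 = 48.1% → Compound 1
Compound 1 wins overall and in every disease group — no reversal.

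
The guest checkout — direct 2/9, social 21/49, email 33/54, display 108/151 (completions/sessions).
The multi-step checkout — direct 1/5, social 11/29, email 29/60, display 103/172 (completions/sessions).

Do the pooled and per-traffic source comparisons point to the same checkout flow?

Yes

Direct: the guest checkout 2/9 = 22.2%, the multi-step checkout 1/5 = 20.0% → the guest checkout
Social: the guest checkout 21/49 = 42.9%, the multi-step checkout 11/29 = 37.9% → the guest checkout
Email: the guest checkout 33/54 = 61.1%, the multi-step checkout 29/60 = 48.3% → the guest checkout
Display: the guest checkout 108/151 = 71.5%, the multi-step checkout 103/172 = 59.9% → the guest checkout
Overall: the guest checkout 164/263 = 62.4%, the multi-step checkout 144/266 = 54.1% → the guest checkout
The guest checkout wins overall and in every traffic group — no reversal.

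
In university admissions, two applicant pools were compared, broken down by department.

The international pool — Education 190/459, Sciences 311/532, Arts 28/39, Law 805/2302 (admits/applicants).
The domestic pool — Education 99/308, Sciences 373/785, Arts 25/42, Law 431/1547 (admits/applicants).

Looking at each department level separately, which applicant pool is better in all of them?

the international pool

Education: the international pool 190/459 = 41.4%, the domestic pool 99/308 = 32.1% → the international pool
Sciences: the international pool 311/532 = 58.5%, the domestic pool 373/785 = 47.5% → the international pool
Arts: the international pool 28/39 = 71.8%, the domestic pool 25/42 = 59.5% → the international pool
Law: the international pool 805/2302 = 35.0%, the domestic pool 431/1547 = 27.9% → the international pool
The international pool has the higher rate in all 4 groups.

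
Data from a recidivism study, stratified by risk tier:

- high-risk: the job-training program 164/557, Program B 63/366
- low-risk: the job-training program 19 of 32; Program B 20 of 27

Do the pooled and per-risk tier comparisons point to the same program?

No

High-risk: the job-training program 164/557 = 29.4%, Program B 63/366 = 17.2% → the job-training program
Low-risk: the job-training program 19/32 = 59.4%, Program B 20/27 = 74.1% → Program B
Overall: the job-training program 183/589 = 31.1%, Program B 83/393 = 21.1% → the job-training program
Neither sweeps: the job-training program wins 1 of 2 groups, Program B wins 1. The job-training program wins overall but not every group — no Simpson reversal.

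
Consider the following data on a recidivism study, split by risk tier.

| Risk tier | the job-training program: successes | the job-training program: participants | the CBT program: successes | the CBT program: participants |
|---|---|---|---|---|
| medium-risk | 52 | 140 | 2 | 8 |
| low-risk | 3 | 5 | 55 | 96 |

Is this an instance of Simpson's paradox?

Medium-risk: the job-training program 52/140 = 37.1%, the CBT program 2/8 = 25.0% → the job-training program
Low-risk: the job-training program 3/5 = 60.0%, the CBT program 55/96 = 57.3% → the job-training program
Overall: the job-training program 55/145 = 37.9%, the CBT program 57/104 = 54.8% → the CBT program
The job-training program wins each risk group but the CBT program wins overall — the comparison reverses. The job-training program's participants skew toward medium-risk, which has a lower base rate.

Yes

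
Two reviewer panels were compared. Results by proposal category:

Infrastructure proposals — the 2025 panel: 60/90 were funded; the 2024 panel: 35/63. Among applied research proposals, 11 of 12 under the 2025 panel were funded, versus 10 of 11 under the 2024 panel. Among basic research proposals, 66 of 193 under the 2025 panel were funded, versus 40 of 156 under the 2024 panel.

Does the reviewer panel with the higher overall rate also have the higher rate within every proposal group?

Yes

Infrastructure: the 2025 panel 60/90 = 66.7%, the 2024 panel 35/63 = 55.6% → the 2025 panel
Applied research: the 2025 panel 11/12 = 91.7%, the 2024 panel 10/11 = 90.9% → the 2025 panel
Basic research: the 2025 panel 66/193 = 34.2%, the 2024 panel 40/156 = 25.6% → the 2025 panel
Overall: the 2025 panel 137/295 = 46.4%, the 2024 panel 85/230 = 37.0% → the 2025 panel
The 2025 panel wins overall and in every proposal group — no reversal.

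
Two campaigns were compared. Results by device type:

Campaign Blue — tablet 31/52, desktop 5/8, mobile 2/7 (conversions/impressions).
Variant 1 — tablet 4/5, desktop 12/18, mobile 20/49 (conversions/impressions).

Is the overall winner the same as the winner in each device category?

No

Tablet: Campaign Blue 31/52 = 59.6%, Variant 1 4/5 = 80.0% → Variant 1
Desktop: Campaign Blue 5/8 = 62.5%, Variant 1 12/18 = 66.7% → Variant 1
Mobile: Campaign Blue 2/7 = 28.6%, Variant 1 20/49 = 40.8% → Variant 1
Overall: Campaign Blue 38/67 = 56.7%, Variant 1 36/72 = 50.0% → Campaign Blue
Variant 1 wins each device group but Campaign Blue wins overall — the comparison reverses. Variant 1's impressions skew toward mobile, which has a lower base rate.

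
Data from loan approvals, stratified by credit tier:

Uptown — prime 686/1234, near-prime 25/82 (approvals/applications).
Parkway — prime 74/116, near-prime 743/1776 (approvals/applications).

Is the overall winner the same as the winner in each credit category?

Prime: Uptown 686/1234 = 55.6%, Parkway 74/116 = 63.8% → Parkway
Near-prime: Uptown 25/82 = 30.5%, Parkway 743/1776 = 41.8% → Parkway
Overall: Uptown 711/1316 = 54.0%, Parkway 817/1892 = 43.2% → Uptown
Parkway wins each credit group but Uptown wins overall — the comparison reverses. Parkway's applications skew toward near-prime, which has a lower base rate.

No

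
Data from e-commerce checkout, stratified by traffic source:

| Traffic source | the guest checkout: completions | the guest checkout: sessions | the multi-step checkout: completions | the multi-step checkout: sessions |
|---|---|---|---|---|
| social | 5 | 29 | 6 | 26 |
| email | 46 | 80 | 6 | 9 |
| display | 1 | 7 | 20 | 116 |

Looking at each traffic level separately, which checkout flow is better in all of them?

the multi-step checkout

Social: the guest checkout 5/29 = 17.2%, the multi-step checkout 6/26 = 23.1% → the multi-step checkout
Email: the guest checkout 46/80 = 57.5%, the multi-step checkout 6/9 = 66.7% → the multi-step checkout
Display: the guest checkout 1/7 = 14.3%, the multi-step checkout 20/116 = 17.2% → the multi-step checkout
The multi-step checkout has the higher rate in all 3 groups.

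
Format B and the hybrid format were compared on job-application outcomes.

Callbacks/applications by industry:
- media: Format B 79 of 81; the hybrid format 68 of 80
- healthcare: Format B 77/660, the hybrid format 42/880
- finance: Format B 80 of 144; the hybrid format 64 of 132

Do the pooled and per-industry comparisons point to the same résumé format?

Yes

Media: Format B 79/81 = 97.5%, the hybrid format 68/80 = 85.0% → Format B
Healthcare: Format B 77/660 = 11.7%, the hybrid format 42/880 = 4.8% → Format B
Finance: Format B 80/144 = 55.6%, the hybrid format 64/132 = 48.5% → Format B
Overall: Format B 236/885 = 26.7%, the hybrid format 174/1092 = 15.9% → Format B
Format B wins overall and in every industry group — no reversal.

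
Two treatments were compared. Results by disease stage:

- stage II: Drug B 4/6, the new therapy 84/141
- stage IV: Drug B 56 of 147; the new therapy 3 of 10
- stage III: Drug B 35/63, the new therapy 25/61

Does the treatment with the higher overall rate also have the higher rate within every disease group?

No

Stage II: Drug B 4/6 = 66.7%, the new therapy 84/141 = 59.6% → Drug B
Stage IV: Drug B 56/147 = 38.1%, the new therapy 3/10 = 30.0% → Drug B
Stage III: Drug B 35/63 = 55.6%, the new therapy 25/61 = 41.0% → Drug B
Overall: Drug B 95/216 = 44.0%, the new therapy 112/212 = 52.8% → the new therapy
Drug B wins each disease group but the new therapy wins overall — the comparison reverses. Drug B's patients skew toward stage IV, which has a lower base rate.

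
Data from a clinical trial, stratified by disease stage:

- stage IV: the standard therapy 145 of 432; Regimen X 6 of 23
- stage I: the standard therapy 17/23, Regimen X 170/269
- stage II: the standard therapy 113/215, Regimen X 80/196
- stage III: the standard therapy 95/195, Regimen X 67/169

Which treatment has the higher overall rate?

Regimen X

Stage IV: the standard therapy 145/432 = 33.6%, Regimen X 6/23 = 26.1% → the standard therapy
Stage I: the standard therapy 17/23 = 73.9%, Regimen X 170/269 = 63.2% → the standard therapy
Stage II: the standard therapy 113/215 = 52.6%, Regimen X 80/196 = 40.8% → the standard therapy
Stage III: the standard therapy 95/195 = 48.7%, Regimen X 67/169 = 39.6% → the standard therapy
Overall: the standard therapy 370/865 = 42.8%, Regimen X 323/657 = 49.2% → Regimen X
(The standard therapy wins every disease group but Regimen X wins overall — the standard therapy's patients skew toward the low-rate stage IV group.)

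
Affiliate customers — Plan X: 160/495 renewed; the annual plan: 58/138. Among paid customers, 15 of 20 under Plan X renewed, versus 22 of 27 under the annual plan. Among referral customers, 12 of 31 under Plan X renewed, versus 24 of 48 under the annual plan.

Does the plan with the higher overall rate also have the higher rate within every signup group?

Yes

Affiliate: Plan X 160/495 = 32.3%, the annual plan 58/138 = 42.0% → the annual plan
Paid: Plan X 15/20 = 75.0%, the annual plan 22/27 = 81.5% → the annual plan
Referral: Plan X 12/31 = 38.7%, the annual plan 24/48 = 50.0% → the annual plan
Overall: Plan X 187/546 = 34.2%, the annual plan 104/213 = 48.8% → the annual plan
The annual plan wins overall and in every signup group — no reversal.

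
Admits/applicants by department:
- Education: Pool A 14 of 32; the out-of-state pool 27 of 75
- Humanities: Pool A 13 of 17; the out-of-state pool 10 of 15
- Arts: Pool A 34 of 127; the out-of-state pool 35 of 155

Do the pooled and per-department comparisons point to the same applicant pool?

Yes

Education: Pool A 14/32 = 43.8%, the out-of-state pool 27/75 = 36.0% → Pool A
Humanities: Pool A 13/17 = 76.5%, the out-of-state pool 10/15 = 66.7% → Pool A
Arts: Pool A 34/127 = 26.8%, the out-of-state pool 35/155 = 22.6% → Pool A
Overall: Pool A 61/176 = 34.7%, the out-of-state pool 72/245 = 29.4% → Pool A
Pool A wins overall and in every department group — no reversal.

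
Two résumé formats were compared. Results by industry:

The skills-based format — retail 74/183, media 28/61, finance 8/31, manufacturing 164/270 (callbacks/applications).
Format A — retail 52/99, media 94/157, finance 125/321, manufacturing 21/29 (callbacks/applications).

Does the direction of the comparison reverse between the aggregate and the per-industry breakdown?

Yes

Retail: the skills-based format 74/183 = 40.4%, Format A 52/99 = 52.5% → Format A
Media: the skills-based format 28/61 = 45.9%, Format A 94/157 = 59.9% → Format A
Finance: the skills-based format 8/31 = 25.8%, Format A 125/321 = 38.9% → Format A
Manufacturing: the skills-based format 164/270 = 60.7%, Format A 21/29 = 72.4% → Format A
Overall: the skills-based format 274/545 = 50.3%, Format A 292/606 = 48.2% → the skills-based format
Format A wins each industry group but the skills-based format wins overall — the comparison reverses. Format A's applications skew toward finance, which has a lower base rate.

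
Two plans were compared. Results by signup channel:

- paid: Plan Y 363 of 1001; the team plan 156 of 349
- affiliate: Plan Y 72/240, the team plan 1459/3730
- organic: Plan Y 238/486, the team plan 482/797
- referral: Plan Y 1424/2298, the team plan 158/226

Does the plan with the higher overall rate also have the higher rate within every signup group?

No

Paid: Plan Y 363/1001 = 36.3%, the team plan 156/349 = 44.7% → the team plan
Affiliate: Plan Y 72/240 = 30.0%, the team plan 1459/3730 = 39.1% → the team plan
Organic: Plan Y 238/486 = 49.0%, the team plan 482/797 = 60.5% → the team plan
Referral: Plan Y 1424/2298 = 62.0%, the team plan 158/226 = 69.9% → the team plan
Overall: Plan Y 2097/4025 = 52.1%, the team plan 2255/5102 = 44.2% → Plan Y
The team plan wins each signup group but Plan Y wins overall — the comparison reverses. The team plan's customers skew toward affiliate, which has a lower base rate.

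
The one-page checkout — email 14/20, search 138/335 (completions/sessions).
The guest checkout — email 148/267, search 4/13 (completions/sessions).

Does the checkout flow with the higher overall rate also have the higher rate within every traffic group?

No

Email: the one-page checkout 14/20 = 70.0%, the guest checkout 148/267 = 55.4% → the one-page checkout
Search: the one-page checkout 138/335 = 41.2%, the guest checkout 4/13 = 30.8% → the one-page checkout
Overall: the one-page checkout 152/355 = 42.8%, the guest checkout 152/280 = 54.3% → the guest checkout
The one-page checkout wins each traffic group but the guest checkout wins overall — the comparison reverses. The one-page checkout's sessions skew toward search, which has a lower base rate.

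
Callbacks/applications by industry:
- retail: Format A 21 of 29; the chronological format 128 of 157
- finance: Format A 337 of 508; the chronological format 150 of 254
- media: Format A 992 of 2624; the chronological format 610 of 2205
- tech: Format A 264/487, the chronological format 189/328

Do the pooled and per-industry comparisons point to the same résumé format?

No

Retail: Format A 21/29 = 72.4%, the chronological format 128/157 = 81.5% → the chronological format
Finance: Format A 337/508 = 66.3%, the chronological format 150/254 = 59.1% → Format A
Media: Format A 992/2624 = 37.8%, the chronological format 610/2205 = 27.7% → Format A
Tech: Format A 264/487 = 54.2%, the chronological format 189/328 = 57.6% → the chronological format
Overall: Format A 1614/3648 = 44.2%, the chronological format 1077/2944 = 36.6% → Format A
Neither sweeps: Format A wins 2 of 4 groups, the chronological format wins 2. Format A wins overall but not every group — no Simpson reversal.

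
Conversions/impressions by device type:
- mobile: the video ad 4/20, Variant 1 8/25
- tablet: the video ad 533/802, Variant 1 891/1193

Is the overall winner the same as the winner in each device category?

Yes

Mobile: the video ad 4/20 = 20.0%, Variant 1 8/25 = 32.0% → Variant 1
Tablet: the video ad 533/802 = 66.5%, Variant 1 891/1193 = 74.7% → Variant 1
Overall: the video ad 537/822 = 65.3%, Variant 1 899/1218 = 73.8% → Variant 1
Variant 1 wins overall and in every device group — no reversal.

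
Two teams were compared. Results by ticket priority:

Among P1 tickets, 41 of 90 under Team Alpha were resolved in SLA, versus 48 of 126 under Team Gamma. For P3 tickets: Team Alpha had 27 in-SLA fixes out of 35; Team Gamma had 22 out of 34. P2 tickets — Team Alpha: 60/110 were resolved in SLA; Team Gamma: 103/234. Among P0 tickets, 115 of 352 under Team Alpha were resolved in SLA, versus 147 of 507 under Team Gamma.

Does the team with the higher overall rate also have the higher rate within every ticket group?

P1: Team Alpha 41/90 = 45.6%, Team Gamma 48/126 = 38.1% → Team Alpha
P3: Team Alpha 27/35 = 77.1%, Team Gamma 22/34 = 64.7% → Team Alpha
P2: Team Alpha 60/110 = 54.5%, Team Gamma 103/234 = 44.0% → Team Alpha
P0: Team Alpha 115/352 = 32.7%, Team Gamma 147/507 = 29.0% → Team Alpha
Overall: Team Alpha 243/587 = 41.4%, Team Gamma 320/901 = 35.5% → Team Alpha
Team Alpha wins overall and in every ticket group — no reversal.

Yes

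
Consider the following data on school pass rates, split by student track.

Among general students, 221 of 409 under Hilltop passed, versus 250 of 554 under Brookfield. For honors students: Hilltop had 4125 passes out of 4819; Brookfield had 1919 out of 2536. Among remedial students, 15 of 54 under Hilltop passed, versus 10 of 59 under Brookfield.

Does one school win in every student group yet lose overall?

No

General: Hilltop 221/409 = 54.0%, Brookfield 250/554 = 45.1% → Hilltop
Honors: Hilltop 4125/4819 = 85.6%, Brookfield 1919/2536 = 75.7% → Hilltop
Remedial: Hilltop 15/54 = 27.8%, Brookfield 10/59 = 16.9% → Hilltop
Overall: Hilltop 4361/5282 = 82.6%, Brookfield 2179/3149 = 69.2% → Hilltop
Hilltop wins overall and in every student group — no reversal.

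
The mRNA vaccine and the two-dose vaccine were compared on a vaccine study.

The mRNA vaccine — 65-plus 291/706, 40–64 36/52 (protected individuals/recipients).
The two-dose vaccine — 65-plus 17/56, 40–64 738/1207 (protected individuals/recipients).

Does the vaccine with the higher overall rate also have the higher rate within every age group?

No

65-plus: the mRNA vaccine 291/706 = 41.2%, the two-dose vaccine 17/56 = 30.4% → the mRNA vaccine
40–64: the mRNA vaccine 36/52 = 69.2%, the two-dose vaccine 738/1207 = 61.1% → the mRNA vaccine
Overall: the mRNA vaccine 327/758 = 43.1%, the two-dose vaccine 755/1263 = 59.8% → the two-dose vaccine
The mRNA vaccine wins each age group but the two-dose vaccine wins overall — the comparison reverses. The mRNA vaccine's recipients skew toward 65-plus, which has a lower base rate.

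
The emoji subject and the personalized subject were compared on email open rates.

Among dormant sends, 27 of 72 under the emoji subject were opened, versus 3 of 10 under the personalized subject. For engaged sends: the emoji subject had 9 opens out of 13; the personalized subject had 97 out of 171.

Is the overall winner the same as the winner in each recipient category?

Dormant: the emoji subject 27/72 = 37.5%, the personalized subject 3/10 = 30.0% → the emoji subject
Engaged: the emoji subject 9/13 = 69.2%, the personalized subject 97/171 = 56.7% → the emoji subject
Overall: the emoji subject 36/85 = 42.4%, the personalized subject 100/181 = 55.2% → the personalized subject
The emoji subject wins each recipient group but the personalized subject wins overall — the comparison reverses. The emoji subject's sends skew toward dormant, which has a lower base rate.

No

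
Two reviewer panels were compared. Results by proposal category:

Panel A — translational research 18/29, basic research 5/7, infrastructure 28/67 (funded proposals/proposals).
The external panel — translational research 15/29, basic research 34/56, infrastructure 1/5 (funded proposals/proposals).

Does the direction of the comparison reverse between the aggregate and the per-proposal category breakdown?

Yes

Translational research: Panel A 18/29 = 62.1%, the external panel 15/29 = 51.7% → Panel A
Basic research: Panel A 5/7 = 71.4%, the external panel 34/56 = 60.7% → Panel A
Infrastructure: Panel A 28/67 = 41.8%, the external panel 1/5 = 20.0% → Panel A
Overall: Panel A 51/103 = 49.5%, the external panel 50/90 = 55.6% → the external panel
Panel A wins each proposal group but the external panel wins overall — the comparison reverses. Panel A's proposals skew toward infrastructure, which has a lower base rate.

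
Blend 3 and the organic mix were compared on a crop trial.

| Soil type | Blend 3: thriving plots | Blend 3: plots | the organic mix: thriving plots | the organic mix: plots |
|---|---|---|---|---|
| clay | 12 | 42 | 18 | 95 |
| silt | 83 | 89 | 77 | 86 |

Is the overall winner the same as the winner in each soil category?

Yes

Clay: Blend 3 12/42 = 28.6%, the organic mix 18/95 = 18.9% → Blend 3
Silt: Blend 3 83/89 = 93.3%, the organic mix 77/86 = 89.5% → Blend 3
Overall: Blend 3 95/131 = 72.5%, the organic mix 95/181 = 52.5% → Blend 3
Blend 3 wins overall and in every soil group — no reversal.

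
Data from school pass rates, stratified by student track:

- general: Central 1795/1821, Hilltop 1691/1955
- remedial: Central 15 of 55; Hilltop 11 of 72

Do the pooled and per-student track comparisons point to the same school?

General: Central 1795/1821 = 98.6%, Hilltop 1691/1955 = 86.5% → Central
Remedial: Central 15/55 = 27.3%, Hilltop 11/72 = 15.3% → Central
Overall: Central 1810/1876 = 96.5%, Hilltop 1702/2027 = 84.0% → Central
Central wins overall and in every student group — no reversal.

Yes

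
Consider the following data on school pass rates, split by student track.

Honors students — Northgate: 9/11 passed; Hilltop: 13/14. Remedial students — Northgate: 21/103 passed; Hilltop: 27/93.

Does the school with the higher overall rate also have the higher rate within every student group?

Honors: Northgate 9/11 = 81.8%, Hilltop 13/14 = 92.9% → Hilltop
Remedial: Northgate 21/103 = 20.4%, Hilltop 27/93 = 29.0% → Hilltop
Overall: Northgate 30/114 = 26.3%, Hilltop 40/107 = 37.4% → Hilltop
Hilltop wins overall and in every student group — no reversal.

Yes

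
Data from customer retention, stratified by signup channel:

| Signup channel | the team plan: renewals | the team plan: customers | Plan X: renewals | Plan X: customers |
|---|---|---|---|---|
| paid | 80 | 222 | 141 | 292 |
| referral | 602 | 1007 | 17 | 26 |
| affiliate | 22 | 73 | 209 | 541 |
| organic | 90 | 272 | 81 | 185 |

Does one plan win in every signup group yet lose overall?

Yes

Paid: the team plan 80/222 = 36.0%, Plan X 141/292 = 48.3% → Plan X
Referral: the team plan 602/1007 = 59.8%, Plan X 17/26 = 65.4% → Plan X
Affiliate: the team plan 22/73 = 30.1%, Plan X 209/541 = 38.6% → Plan X
Organic: the team plan 90/272 = 33.1%, Plan X 81/185 = 43.8% → Plan X
Overall: the team plan 794/1574 = 50.4%, Plan X 448/1044 = 42.9% → the team plan
Plan X wins each signup group but the team plan wins overall — the comparison reverses. Plan X's customers skew toward affiliate, which has a lower base rate.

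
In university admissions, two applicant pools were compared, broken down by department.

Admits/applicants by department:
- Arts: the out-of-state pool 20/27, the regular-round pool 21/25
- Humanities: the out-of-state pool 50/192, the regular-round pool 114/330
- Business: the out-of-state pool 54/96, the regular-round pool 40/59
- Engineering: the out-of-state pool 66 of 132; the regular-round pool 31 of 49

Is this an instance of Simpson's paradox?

Arts: the out-of-state pool 20/27 = 74.1%, the regular-round pool 21/25 = 84.0% → the regular-round pool
Humanities: the out-of-state pool 50/192 = 26.0%, the regular-round pool 114/330 = 34.5% → the regular-round pool
Business: the out-of-state pool 54/96 = 56.2%, the regular-round pool 40/59 = 67.8% → the regular-round pool
Engineering: the out-of-state pool 66/132 = 50.0%, the regular-round pool 31/49 = 63.3% → the regular-round pool
Overall: the out-of-state pool 190/447 = 42.5%, the regular-round pool 206/463 = 44.5% → the regular-round pool
The regular-round pool wins overall and in every department group — no reversal.

No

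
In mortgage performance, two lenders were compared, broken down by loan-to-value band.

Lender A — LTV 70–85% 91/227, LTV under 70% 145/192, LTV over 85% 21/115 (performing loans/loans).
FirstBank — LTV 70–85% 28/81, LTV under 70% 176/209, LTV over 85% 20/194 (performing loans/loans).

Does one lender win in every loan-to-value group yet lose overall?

No

LTV 70–85%: Lender A 91/227 = 40.1%, FirstBank 28/81 = 34.6% → Lender A
LTV under 70%: Lender A 145/192 = 75.5%, FirstBank 176/209 = 84.2% → FirstBank
LTV over 85%: Lender A 21/115 = 18.3%, FirstBank 20/194 = 10.3% → Lender A
Overall: Lender A 257/534 = 48.1%, FirstBank 224/484 = 46.3% → Lender A
Neither sweeps: Lender A wins 2 of 3 groups, FirstBank wins 1. Lender A wins overall but not every group — no Simpson reversal.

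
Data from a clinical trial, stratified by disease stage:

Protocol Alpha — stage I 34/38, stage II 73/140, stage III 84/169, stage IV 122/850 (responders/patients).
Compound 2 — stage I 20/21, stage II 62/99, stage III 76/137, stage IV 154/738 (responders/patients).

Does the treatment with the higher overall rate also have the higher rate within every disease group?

Yes

Stage I: Protocol Alpha 34/38 = 89.5%, Compound 2 20/21 = 95.2% → Compound 2
Stage II: Protocol Alpha 73/140 = 52.1%, Compound 2 62/99 = 62.6% → Compound 2
Stage III: Protocol Alpha 84/169 = 49.7%, Compound 2 76/137 = 55.5% → Compound 2
Stage IV: Protocol Alpha 122/850 = 14.4%, Compound 2 154/738 = 20.9% → Compound 2
Overall: Protocol Alpha 313/1197 = 26.1%, Compound 2 312/995 = 31.4% → Compound 2
Compound 2 wins overall and in every disease group — no reversal.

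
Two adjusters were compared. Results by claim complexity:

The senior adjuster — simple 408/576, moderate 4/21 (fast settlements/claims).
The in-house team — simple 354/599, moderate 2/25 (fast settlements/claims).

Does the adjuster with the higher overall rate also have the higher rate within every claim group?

Simple: the senior adjuster 408/576 = 70.8%, the in-house team 354/599 = 59.1% → the senior adjuster
Moderate: the senior adjuster 4/21 = 19.0%, the in-house team 2/25 = 8.0% → the senior adjuster
Overall: the senior adjuster 412/597 = 69.0%, the in-house team 356/624 = 57.1% → the senior adjuster
The senior adjuster wins overall and in every claim group — no reversal.

Yes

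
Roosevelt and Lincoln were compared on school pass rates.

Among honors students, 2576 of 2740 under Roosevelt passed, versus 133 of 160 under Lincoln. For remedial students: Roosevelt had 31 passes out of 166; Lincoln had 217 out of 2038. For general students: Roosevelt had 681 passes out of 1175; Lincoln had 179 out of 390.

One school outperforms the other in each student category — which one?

Honors: Roosevelt 2576/2740 = 94.0%, Lincoln 133/160 = 83.1% → Roosevelt
Remedial: Roosevelt 31/166 = 18.7%, Lincoln 217/2038 = 10.6% → Roosevelt
General: Roosevelt 681/1175 = 58.0%, Lincoln 179/390 = 45.9% → Roosevelt
Roosevelt has the higher rate in all 3 groups.

Roosevelt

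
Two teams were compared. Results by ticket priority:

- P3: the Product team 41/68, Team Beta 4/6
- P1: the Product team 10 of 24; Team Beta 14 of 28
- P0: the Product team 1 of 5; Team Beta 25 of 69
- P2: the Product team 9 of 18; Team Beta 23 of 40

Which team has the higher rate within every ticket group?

Team Beta

P3: the Product team 41/68 = 60.3%, Team Beta 4/6 = 66.7% → Team Beta
P1: the Product team 10/24 = 41.7%, Team Beta 14/28 = 50.0% → Team Beta
P0: the Product team 1/5 = 20.0%, Team Beta 25/69 = 36.2% → Team Beta
P2: the Product team 9/18 = 50.0%, Team Beta 23/40 = 57.5% → Team Beta
Team Beta has the higher rate in all 4 groups.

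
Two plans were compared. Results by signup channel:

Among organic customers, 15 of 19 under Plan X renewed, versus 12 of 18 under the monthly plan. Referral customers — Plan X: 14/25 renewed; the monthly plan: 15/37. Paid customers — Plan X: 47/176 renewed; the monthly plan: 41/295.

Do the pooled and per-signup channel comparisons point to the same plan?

Yes

Organic: Plan X 15/19 = 78.9%, the monthly plan 12/18 = 66.7% → Plan X
Referral: Plan X 14/25 = 56.0%, the monthly plan 15/37 = 40.5% → Plan X
Paid: Plan X 47/176 = 26.7%, the monthly plan 41/295 = 13.9% → Plan X
Overall: Plan X 76/220 = 34.5%, the monthly plan 68/350 = 19.4% → Plan X
Plan X wins overall and in every signup group — no reversal.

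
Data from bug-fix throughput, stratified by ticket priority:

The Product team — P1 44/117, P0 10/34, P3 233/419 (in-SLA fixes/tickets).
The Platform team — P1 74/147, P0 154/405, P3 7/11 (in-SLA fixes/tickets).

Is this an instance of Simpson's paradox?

Yes

P1: the Product team 44/117 = 37.6%, the Platform team 74/147 = 50.3% → the Platform team
P0: the Product team 10/34 = 29.4%, the Platform team 154/405 = 38.0% → the Platform team
P3: the Product team 233/419 = 55.6%, the Platform team 7/11 = 63.6% → the Platform team
Overall: the Product team 287/570 = 50.4%, the Platform team 235/563 = 41.7% → the Product team
The Platform team wins each ticket group but the Product team wins overall — the comparison reverses. The Platform team's tickets skew toward P0, which has a lower base rate.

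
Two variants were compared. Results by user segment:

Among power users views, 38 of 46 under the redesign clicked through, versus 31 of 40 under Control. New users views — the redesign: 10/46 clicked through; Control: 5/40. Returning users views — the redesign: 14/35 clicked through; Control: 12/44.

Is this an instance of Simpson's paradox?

Power users: the redesign 38/46 = 82.6%, Control 31/40 = 77.5% → the redesign
New users: the redesign 10/46 = 21.7%, Control 5/40 = 12.5% → the redesign
Returning users: the redesign 14/35 = 40.0%, Control 12/44 = 27.3% → the redesign
Overall: the redesign 62/127 = 48.8%, Control 48/124 = 38.7% → the redesign
The redesign wins overall and in every user group — no reversal.

No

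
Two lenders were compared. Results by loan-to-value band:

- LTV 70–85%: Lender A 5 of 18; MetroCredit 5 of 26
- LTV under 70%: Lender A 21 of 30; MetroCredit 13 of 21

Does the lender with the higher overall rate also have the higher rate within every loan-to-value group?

Yes

LTV 70–85%: Lender A 5/18 = 27.8%, MetroCredit 5/26 = 19.2% → Lender A
LTV under 70%: Lender A 21/30 = 70.0%, MetroCredit 13/21 = 61.9% → Lender A
Overall: Lender A 26/48 = 54.2%, MetroCredit 18/47 = 38.3% → Lender A
Lender A wins overall and in every loan-to-value group — no reversal.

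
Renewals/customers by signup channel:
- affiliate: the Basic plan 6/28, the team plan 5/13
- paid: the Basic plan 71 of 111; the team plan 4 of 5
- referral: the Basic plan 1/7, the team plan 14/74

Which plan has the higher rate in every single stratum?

the team plan

Affiliate: the Basic plan 6/28 = 21.4%, the team plan 5/13 = 38.5% → the team plan
Paid: the Basic plan 71/111 = 64.0%, the team plan 4/5 = 80.0% → the team plan
Referral: the Basic plan 1/7 = 14.3%, the team plan 14/74 = 18.9% → the team plan
The team plan has the higher rate in all 3 groups.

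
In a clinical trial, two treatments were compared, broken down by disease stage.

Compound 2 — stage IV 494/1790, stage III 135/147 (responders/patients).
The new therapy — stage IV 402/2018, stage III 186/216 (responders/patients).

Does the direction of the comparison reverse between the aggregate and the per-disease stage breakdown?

Stage IV: Compound 2 494/1790 = 27.6%, the new therapy 402/2018 = 19.9% → Compound 2
Stage III: Compound 2 135/147 = 91.8%, the new therapy 186/216 = 86.1% → Compound 2
Overall: Compound 2 629/1937 = 32.5%, the new therapy 588/2234 = 26.3% → Compound 2
Compound 2 wins overall and in every disease group — no reversal.

No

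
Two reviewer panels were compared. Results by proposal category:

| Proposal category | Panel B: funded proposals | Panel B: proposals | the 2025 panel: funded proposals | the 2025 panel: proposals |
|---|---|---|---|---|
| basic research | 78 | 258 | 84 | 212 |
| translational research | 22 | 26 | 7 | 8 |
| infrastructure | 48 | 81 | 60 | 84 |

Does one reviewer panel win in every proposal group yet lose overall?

Basic research: Panel B 78/258 = 30.2%, the 2025 panel 84/212 = 39.6% → the 2025 panel
Translational research: Panel B 22/26 = 84.6%, the 2025 panel 7/8 = 87.5% → the 2025 panel
Infrastructure: Panel B 48/81 = 59.3%, the 2025 panel 60/84 = 71.4% → the 2025 panel
Overall: Panel B 148/365 = 40.5%, the 2025 panel 151/304 = 49.7% → the 2025 panel
The 2025 panel wins overall and in every proposal group — no reversal.

No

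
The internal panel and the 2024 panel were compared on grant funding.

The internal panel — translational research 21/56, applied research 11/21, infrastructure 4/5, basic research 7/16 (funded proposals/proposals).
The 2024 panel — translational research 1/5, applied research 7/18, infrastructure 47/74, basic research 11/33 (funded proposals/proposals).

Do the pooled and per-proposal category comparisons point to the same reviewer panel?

No

Translational research: the internal panel 21/56 = 37.5%, the 2024 panel 1/5 = 20.0% → the internal panel
Applied research: the internal panel 11/21 = 52.4%, the 2024 panel 7/18 = 38.9% → the internal panel
Infrastructure: the internal panel 4/5 = 80.0%, the 2024 panel 47/74 = 63.5% → the internal panel
Basic research: the internal panel 7/16 = 43.8%, the 2024 panel 11/33 = 33.3% → the internal panel
Overall: the internal panel 43/98 = 43.9%, the 2024 panel 66/130 = 50.8% → the 2024 panel
The internal panel wins each proposal group but the 2024 panel wins overall — the comparison reverses. The internal panel's proposals skew toward translational research, which has a lower base rate.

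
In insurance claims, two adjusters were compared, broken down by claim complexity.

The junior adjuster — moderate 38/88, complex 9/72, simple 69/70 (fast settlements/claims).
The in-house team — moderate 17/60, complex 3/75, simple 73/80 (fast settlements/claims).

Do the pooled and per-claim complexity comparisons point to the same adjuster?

Yes

Moderate: the junior adjuster 38/88 = 43.2%, the in-house team 17/60 = 28.3% → the junior adjuster
Complex: the junior adjuster 9/72 = 12.5%, the in-house team 3/75 = 4.0% → the junior adjuster
Simple: the junior adjuster 69/70 = 98.6%, the in-house team 73/80 = 91.2% → the junior adjuster
Overall: the junior adjuster 116/230 = 50.4%, the in-house team 93/215 = 43.3% → the junior adjuster
The junior adjuster wins overall and in every claim group — no reversal.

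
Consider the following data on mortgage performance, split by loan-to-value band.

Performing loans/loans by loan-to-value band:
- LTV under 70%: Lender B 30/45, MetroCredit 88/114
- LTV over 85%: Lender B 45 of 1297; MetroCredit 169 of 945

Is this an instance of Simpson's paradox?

LTV under 70%: Lender B 30/45 = 66.7%, MetroCredit 88/114 = 77.2% → MetroCredit
LTV over 85%: Lender B 45/1297 = 3.5%, MetroCredit 169/945 = 17.9% → MetroCredit
Overall: Lender B 75/1342 = 5.6%, MetroCredit 257/1059 = 24.3% → MetroCredit
MetroCredit wins overall and in every loan-to-value group — no reversal.

No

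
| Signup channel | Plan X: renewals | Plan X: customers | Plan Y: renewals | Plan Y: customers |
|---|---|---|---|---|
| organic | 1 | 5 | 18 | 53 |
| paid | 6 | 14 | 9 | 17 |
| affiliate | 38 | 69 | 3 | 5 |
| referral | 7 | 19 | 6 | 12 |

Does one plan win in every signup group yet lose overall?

Yes

Organic: Plan X 1/5 = 20.0%, Plan Y 18/53 = 34.0% → Plan Y
Paid: Plan X 6/14 = 42.9%, Plan Y 9/17 = 52.9% → Plan Y
Affiliate: Plan X 38/69 = 55.1%, Plan Y 3/5 = 60.0% → Plan Y
Referral: Plan X 7/19 = 36.8%, Plan Y 6/12 = 50.0% → Plan Y
Overall: Plan X 52/107 = 48.6%, Plan Y 36/87 = 41.4% → Plan X
Plan Y wins each signup group but Plan X wins overall — the comparison reverses. Plan Y's customers skew toward organic, which has a lower base rate.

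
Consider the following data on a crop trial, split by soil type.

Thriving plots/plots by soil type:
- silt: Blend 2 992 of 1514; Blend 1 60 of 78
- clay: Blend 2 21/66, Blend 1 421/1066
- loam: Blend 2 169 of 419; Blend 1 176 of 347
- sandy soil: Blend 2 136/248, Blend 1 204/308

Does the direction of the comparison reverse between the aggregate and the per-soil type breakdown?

Silt: Blend 2 992/1514 = 65.5%, Blend 1 60/78 = 76.9% → Blend 1
Clay: Blend 2 21/66 = 31.8%, Blend 1 421/1066 = 39.5% → Blend 1
Loam: Blend 2 169/419 = 40.3%, Blend 1 176/347 = 50.7% → Blend 1
Sandy soil: Blend 2 136/248 = 54.8%, Blend 1 204/308 = 66.2% → Blend 1
Overall: Blend 2 1318/2247 = 58.7%, Blend 1 861/1799 = 47.9% → Blend 2
Blend 1 wins each soil group but Blend 2 wins overall — the comparison reverses. Blend 1's plots skew toward clay, which has a lower base rate.

Yes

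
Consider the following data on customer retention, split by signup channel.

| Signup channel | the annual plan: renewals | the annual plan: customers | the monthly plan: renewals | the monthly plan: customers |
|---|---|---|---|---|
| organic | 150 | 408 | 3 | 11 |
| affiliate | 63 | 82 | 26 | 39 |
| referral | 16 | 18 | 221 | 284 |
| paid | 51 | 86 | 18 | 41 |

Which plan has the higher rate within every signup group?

Organic: the annual plan 150/408 = 36.8%, the monthly plan 3/11 = 27.3% → the annual plan
Affiliate: the annual plan 63/82 = 76.8%, the monthly plan 26/39 = 66.7% → the annual plan
Referral: the annual plan 16/18 = 88.9%, the monthly plan 221/284 = 77.8% → the annual plan
Paid: the annual plan 51/86 = 59.3%, the monthly plan 18/41 = 43.9% → the annual plan
The annual plan has the higher rate in all 4 groups.

the annual plan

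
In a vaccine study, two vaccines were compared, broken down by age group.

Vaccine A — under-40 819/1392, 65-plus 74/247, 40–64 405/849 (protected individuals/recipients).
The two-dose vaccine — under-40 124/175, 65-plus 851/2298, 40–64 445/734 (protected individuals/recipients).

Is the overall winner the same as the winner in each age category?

No

Under-40: Vaccine A 819/1392 = 58.8%, the two-dose vaccine 124/175 = 70.9% → the two-dose vaccine
65-plus: Vaccine A 74/247 = 30.0%, the two-dose vaccine 851/2298 = 37.0% → the two-dose vaccine
40–64: Vaccine A 405/849 = 47.7%, the two-dose vaccine 445/734 = 60.6% → the two-dose vaccine
Overall: Vaccine A 1298/2488 = 52.2%, the two-dose vaccine 1420/3207 = 44.3% → Vaccine A
The two-dose vaccine wins each age group but Vaccine A wins overall — the comparison reverses. The two-dose vaccine's recipients skew toward 65-plus, which has a lower base rate.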